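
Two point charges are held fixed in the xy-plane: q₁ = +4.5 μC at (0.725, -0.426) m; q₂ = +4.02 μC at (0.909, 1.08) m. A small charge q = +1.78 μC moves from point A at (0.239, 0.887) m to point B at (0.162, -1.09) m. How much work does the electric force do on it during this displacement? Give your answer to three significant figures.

The work done by the electric force is W_field = −ΔU = −q(V_B − V_A) = q(V_A − V_B).
At A: distances to the source charges are 1.40 m, 0.697 m; V_A = Σ kqᵢ/rᵢ = 8.07×10⁴ V.
At B: distances to the source charges are 0.871 m, 2.29 m; V_B = Σ kqᵢ/rᵢ = 6.22×10⁴ V.
ΔV = V_B − V_A = -1.85×10⁴ V.
W_field = −qΔV = −(1.78×10⁻⁶ C)(-1.85×10⁴ V) = 0.0329 J.

0.0329 J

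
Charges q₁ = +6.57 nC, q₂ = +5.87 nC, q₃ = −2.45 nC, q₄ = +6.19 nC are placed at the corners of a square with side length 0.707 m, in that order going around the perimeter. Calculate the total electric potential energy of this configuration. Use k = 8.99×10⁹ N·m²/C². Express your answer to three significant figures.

The assembly work is the sum of pairwise potential energies, U = Σ_{i<j} kqᵢqⱼ/rᵢⱼ.
The four side pairs have separation 0.707 m and the two diagonal pairs 1.00 m.
Summing all 6 pair terms gives U = 8.14×10⁻⁷ J.

8.14×10⁻⁷ J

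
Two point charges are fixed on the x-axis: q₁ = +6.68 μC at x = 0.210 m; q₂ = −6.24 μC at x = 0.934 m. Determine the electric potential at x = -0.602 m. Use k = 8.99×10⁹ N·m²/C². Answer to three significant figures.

3.74×10⁴ V

The total potential is the scalar sum of each charge's contribution, V = Σ kqᵢ/rᵢ.
Distances from the field point to each charge: r₁ = 0.812 m, r₂ = 1.54 m.
V = k[(6.68×10⁻⁶)/(0.812) + (-6.24×10⁻⁶)/(1.54)] = 3.74×10⁴ V.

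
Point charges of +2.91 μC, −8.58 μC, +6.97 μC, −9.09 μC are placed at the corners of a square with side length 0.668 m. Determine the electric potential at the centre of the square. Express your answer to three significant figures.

-1.48×10⁵ V

The total potential is the scalar sum of each charge's contribution, V = Σ kqᵢ/rᵢ.
The distance from each corner to the centre is a√2/2 = 0.472 m.
V = k[(2.91×10⁻⁶)/(0.472) + (-8.58×10⁻⁶)/(0.472) + (6.97×10⁻⁶)/(0.472) + (-9.09×10⁻⁶)/(0.472)] = -1.48×10⁵ V.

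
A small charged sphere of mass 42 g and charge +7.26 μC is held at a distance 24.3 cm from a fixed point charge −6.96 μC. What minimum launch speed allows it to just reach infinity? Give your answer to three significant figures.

To just escape, total mechanical energy must reach zero at infinity: ½mv²_min + U = 0, so ½mv²_min = −U = |kQq|/r.
|U| = |kQq|/r = (8.99×10⁹ N·m²/C²)(6.96×10⁻⁶)(7.26×10⁻⁶)/(0.243) = 1.87 J.
v_min = √(2|U|/m) = √(2·1.87/0.0420) = 9.43 m/s.

9.43 m/s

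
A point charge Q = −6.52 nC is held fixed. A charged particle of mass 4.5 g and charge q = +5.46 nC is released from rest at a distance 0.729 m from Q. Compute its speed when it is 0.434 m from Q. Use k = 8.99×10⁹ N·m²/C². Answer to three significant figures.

Only the electrostatic force acts, so mechanical energy is conserved: ½mv² = U₁ − U₂ = kQq(1/r₁ − 1/r₂).
U₁ − U₂ = (8.99×10⁹ N·m²/C²)(-6.52×10⁻⁹ C)(5.46×10⁻⁹ C)(1/0.729 − 1/0.434) = 2.98×10⁻⁷ J.
v = √(2·2.98×10⁻⁷/4.50×10⁻³) = 0.0115 m/s.

0.0115 m/s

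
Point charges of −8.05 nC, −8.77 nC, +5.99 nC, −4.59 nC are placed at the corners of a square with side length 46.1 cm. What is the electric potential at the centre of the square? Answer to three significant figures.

The total potential is the scalar sum of each charge's contribution, V = Σ kqᵢ/rᵢ.
The distance from each corner to the centre is a√2/2 = 0.326 m.
V = k[(-8.05×10⁻⁹)/(0.326) + (-8.77×10⁻⁹)/(0.326) + (5.99×10⁻⁹)/(0.326) + (-4.59×10⁻⁹)/(0.326)] = -425 V.

-425 V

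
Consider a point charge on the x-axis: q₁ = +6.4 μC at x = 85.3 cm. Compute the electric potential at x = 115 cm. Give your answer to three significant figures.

1.94×10⁵ V

The total potential is the scalar sum of each charge's contribution, V = Σ kqᵢ/rᵢ.
V = k[(6.40×10⁻⁶)/(0.297)] = 1.94×10⁵ V.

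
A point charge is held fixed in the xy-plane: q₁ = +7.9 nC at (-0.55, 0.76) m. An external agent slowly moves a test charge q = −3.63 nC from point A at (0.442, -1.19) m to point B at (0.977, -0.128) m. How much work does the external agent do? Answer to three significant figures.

For quasistatic motion the external work equals the change in potential energy: W_ext = qΔV = q(V_B − V_A).
At A: distance to the source charge is 2.19 m; V_A = kq₁/r = 32.5 V.
At B: distance to the source charge is 1.77 m; V_B = kq₁/r = 40.2 V.
ΔV = V_B − V_A = 7.74 V.
W_ext = qΔV = (-3.63×10⁻⁹ C)(7.74 V) = -2.81×10⁻⁸ J.

-2.81×10⁻⁸ J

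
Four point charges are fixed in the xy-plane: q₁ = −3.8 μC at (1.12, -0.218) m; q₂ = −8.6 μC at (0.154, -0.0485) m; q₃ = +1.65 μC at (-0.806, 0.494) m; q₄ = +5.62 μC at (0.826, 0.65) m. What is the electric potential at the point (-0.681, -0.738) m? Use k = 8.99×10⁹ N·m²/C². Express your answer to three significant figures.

Electric potential is a scalar, so the contributions from each charge add algebraically: V = Σ kqᵢ/rᵢ.
Distances from the field point to each charge: r₁ = 1.87 m, r₂ = 1.08 m, r₃ = 1.24 m, r₄ = 2.05 m.
V = k[(-3.80×10⁻⁶)/(1.87) + (-8.60×10⁻⁶)/(1.08) + (1.65×10⁻⁶)/(1.24) + (5.62×10⁻⁶)/(2.05)] = -5.30×10⁴ V.

-5.30×10⁴ V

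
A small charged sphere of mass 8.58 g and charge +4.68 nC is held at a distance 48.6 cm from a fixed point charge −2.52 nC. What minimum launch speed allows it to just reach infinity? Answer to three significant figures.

7.13×10⁻³ m/s

To just escape, total mechanical energy must reach zero at infinity: ½mv²_min + U = 0, so ½mv²_min = −U = |kQq|/r.
|U| = |kQq|/r = (8.99×10⁹ N·m²/C²)(2.52×10⁻⁹)(4.68×10⁻⁹)/(0.486) = 2.18×10⁻⁷ J.
v_min = √(2|U|/m) = √(2·2.18×10⁻⁷/8.58×10⁻³) = 7.13×10⁻³ m/s.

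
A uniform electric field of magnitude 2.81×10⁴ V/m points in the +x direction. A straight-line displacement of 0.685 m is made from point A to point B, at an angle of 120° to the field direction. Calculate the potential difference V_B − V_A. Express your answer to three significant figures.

9620 V

Only the component of displacement along E changes the potential: ΔV = −E·d·cosθ.
ΔV = −(2.81×10⁴ V/m)(0.685 m)cos120° = 9620 V.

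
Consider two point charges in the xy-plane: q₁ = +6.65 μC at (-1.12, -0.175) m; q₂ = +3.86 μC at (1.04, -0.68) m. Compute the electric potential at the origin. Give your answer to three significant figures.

8.07×10⁴ V

Electric potential is a scalar, so the contributions from each charge add algebraically: V = Σ kqᵢ/rᵢ.
Distances from the field point to each charge: r₁ = 1.13 m, r₂ = 1.24 m.
V = k[(6.65×10⁻⁶)/(1.13) + (3.86×10⁻⁶)/(1.24)] = 8.07×10⁴ V.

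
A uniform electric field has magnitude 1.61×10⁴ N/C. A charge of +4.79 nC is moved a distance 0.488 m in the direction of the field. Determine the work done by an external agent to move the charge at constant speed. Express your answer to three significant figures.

-3.76×10⁻⁵ J

The potential change for a displacement 0.488 m in the direction of the field is ΔV = −Ed = -7860 V.
W_ext = qΔV = -3.76×10⁻⁵ J.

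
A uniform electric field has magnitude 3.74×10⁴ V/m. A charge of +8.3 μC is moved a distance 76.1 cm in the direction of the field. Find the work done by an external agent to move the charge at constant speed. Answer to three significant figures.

The potential change for a displacement 76.1 cm in the direction of the field is ΔV = −Ed = -2.85×10⁴ V.
W_ext = qΔV = -0.236 J.

-0.236 J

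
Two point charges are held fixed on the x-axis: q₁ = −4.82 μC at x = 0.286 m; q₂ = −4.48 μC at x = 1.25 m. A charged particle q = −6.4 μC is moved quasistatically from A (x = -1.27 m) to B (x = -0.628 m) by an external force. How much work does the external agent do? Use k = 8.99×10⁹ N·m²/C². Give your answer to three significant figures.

0.160 J

For quasistatic motion the external work equals the change in potential energy: W_ext = qΔV = q(V_B − V_A).
At A: distances to the source charges are 1.56 m, 2.52 m; V_A = Σ kqᵢ/rᵢ = -4.38×10⁴ V.
At B: distances to the source charges are 0.914 m, 1.88 m; V_B = Σ kqᵢ/rᵢ = -6.89×10⁴ V.
ΔV = V_B − V_A = -2.50×10⁴ V.
W_ext = qΔV = (-6.40×10⁻⁶ C)(-2.50×10⁴ V) = 0.160 J.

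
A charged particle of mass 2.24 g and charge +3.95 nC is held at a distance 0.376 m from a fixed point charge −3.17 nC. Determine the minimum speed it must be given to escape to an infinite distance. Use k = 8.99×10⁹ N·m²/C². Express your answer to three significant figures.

To just escape, total mechanical energy must reach zero at infinity: ½mv²_min + U = 0, so ½mv²_min = −U = |kQq|/r.
|U| = |kQq|/r = (8.99×10⁹ N·m²/C²)(3.17×10⁻⁹)(3.95×10⁻⁹)/(0.376) = 2.99×10⁻⁷ J.
v_min = √(2|U|/m) = √(2·2.99×10⁻⁷/2.24×10⁻³) = 0.0163 m/s.

0.0163 m/s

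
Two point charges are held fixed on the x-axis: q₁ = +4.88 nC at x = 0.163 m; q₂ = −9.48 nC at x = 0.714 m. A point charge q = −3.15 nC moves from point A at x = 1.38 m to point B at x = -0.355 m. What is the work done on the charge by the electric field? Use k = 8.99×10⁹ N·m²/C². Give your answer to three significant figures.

The work done by the electric force is W_field = −ΔU = −q(V_B − V_A) = q(V_A − V_B).
At A: distances to the source charges are 1.22 m, 0.666 m; V_A = Σ kqᵢ/rᵢ = -91.9 V.
At B: distances to the source charges are 0.518 m, 1.07 m; V_B = Σ kqᵢ/rᵢ = 4.97 V.
ΔV = V_B − V_A = 96.9 V.
W_field = −qΔV = −(-3.15×10⁻⁹ C)(96.9 V) = 3.05×10⁻⁷ J.

3.05×10⁻⁷ J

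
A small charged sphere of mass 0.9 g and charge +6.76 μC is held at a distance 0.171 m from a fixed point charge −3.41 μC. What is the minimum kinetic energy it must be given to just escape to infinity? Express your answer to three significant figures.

1.21 J

To just escape, total mechanical energy must reach zero at infinity: ½mv²_min + U = 0, so ½mv²_min = −U = |kQq|/r.
|U| = |kQq|/r = (8.99×10⁹ N·m²/C²)(3.41×10⁻⁶)(6.76×10⁻⁶)/(0.171) = 1.21 J.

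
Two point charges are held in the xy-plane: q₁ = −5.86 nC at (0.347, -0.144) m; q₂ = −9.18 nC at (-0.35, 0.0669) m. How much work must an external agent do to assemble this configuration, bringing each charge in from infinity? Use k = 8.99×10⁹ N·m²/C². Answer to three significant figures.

The assembly work is the sum of pairwise potential energies, U = Σ_{i<j} kqᵢqⱼ/rᵢⱼ.
Pair separations: r₁₂ = 0.728 m.
U = (6.64×10⁻⁷) = 6.64×10⁻⁷ J.

6.64×10⁻⁷ J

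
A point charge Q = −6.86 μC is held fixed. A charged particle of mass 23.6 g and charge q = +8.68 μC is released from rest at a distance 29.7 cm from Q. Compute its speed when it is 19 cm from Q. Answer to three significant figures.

Only the electrostatic force acts, so mechanical energy is conserved: ½mv² = U₁ − U₂ = kQq(1/r₁ − 1/r₂).
U₁ − U₂ = (8.99×10⁹ N·m²/C²)(-6.86×10⁻⁶ C)(8.68×10⁻⁶ C)(1/0.297 − 1/0.190) = 1.02 J.
v = √(2·1.02/0.0236) = 9.27 m/s.

9.27 m/s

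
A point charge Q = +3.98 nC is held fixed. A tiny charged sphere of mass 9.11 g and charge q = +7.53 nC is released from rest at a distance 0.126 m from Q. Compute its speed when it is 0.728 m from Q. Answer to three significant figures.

0.0197 m/s

Only the electrostatic force acts, so mechanical energy is conserved: ½mv² = U₁ − U₂ = kQq(1/r₁ − 1/r₂).
U₁ − U₂ = (8.99×10⁹ N·m²/C²)(3.98×10⁻⁹ C)(7.53×10⁻⁹ C)(1/0.126 − 1/0.728) = 1.77×10⁻⁶ J.
v = √(2·1.77×10⁻⁶/9.11×10⁻³) = 0.0197 m/s.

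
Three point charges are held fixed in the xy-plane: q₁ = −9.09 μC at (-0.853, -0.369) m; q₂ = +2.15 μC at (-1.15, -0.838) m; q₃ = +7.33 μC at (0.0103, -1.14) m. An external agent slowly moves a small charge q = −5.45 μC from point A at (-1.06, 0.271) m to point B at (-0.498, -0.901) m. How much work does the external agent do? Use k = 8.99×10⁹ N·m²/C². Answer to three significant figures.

For quasistatic motion the external work equals the change in potential energy: W_ext = qΔV = q(V_B − V_A).
At A: distances to the source charges are 0.673 m, 1.11 m, 1.77 m; V_A = Σ kqᵢ/rᵢ = -6.69×10⁴ V.
At B: distances to the source charges are 0.640 m, 0.655 m, 0.562 m; V_B = Σ kqᵢ/rᵢ = 1.91×10⁴ V.
ΔV = V_B − V_A = 8.60×10⁴ V.
W_ext = qΔV = (-5.45×10⁻⁶ C)(8.60×10⁴ V) = -0.469 J.

-0.469 J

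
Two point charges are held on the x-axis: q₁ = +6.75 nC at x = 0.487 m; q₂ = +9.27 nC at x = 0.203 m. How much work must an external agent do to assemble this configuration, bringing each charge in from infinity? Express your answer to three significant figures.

1.98×10⁻⁶ J

The work to assemble the configuration equals its total potential energy, U = Σ kqᵢqⱼ/rᵢⱼ over all pairs.
Pair separations: r₁₂ = 0.284 m.
U = (1.98×10⁻⁶) = 1.98×10⁻⁶ J.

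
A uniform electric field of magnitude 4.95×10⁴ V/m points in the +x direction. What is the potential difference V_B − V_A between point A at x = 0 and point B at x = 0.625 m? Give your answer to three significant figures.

In a uniform field, potential decreases in the direction of E: V_B − V_A = −E·Δx.
V_B − V_A = −(4.95×10⁴ V/m)(0.625 m) = -3.09×10⁴ V.

-3.09×10⁴ V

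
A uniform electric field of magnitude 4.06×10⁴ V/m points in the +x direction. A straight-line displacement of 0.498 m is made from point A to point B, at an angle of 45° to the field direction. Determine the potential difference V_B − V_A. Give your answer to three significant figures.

-1.43×10⁴ V

Only the component of displacement along E changes the potential: ΔV = −E·d·cosθ.
ΔV = −(4.06×10⁴ V/m)(0.498 m)cos45° = -1.43×10⁴ V.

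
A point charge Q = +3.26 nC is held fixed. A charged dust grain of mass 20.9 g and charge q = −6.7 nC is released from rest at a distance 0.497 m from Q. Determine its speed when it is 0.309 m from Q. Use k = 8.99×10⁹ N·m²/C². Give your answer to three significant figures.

Only the electrostatic force acts, so mechanical energy is conserved: ½mv² = U₁ − U₂ = kQq(1/r₁ − 1/r₂).
U₁ − U₂ = (8.99×10⁹ N·m²/C²)(3.26×10⁻⁹ C)(-6.70×10⁻⁹ C)(1/0.497 − 1/0.309) = 2.40×10⁻⁷ J.
v = √(2·2.40×10⁻⁷/0.0209) = 4.80×10⁻³ m/s.

4.80×10⁻³ m/s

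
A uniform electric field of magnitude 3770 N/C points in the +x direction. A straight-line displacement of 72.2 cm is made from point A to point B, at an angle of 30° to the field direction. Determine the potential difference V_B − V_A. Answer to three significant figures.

-2360 V

Only the component of displacement along E changes the potential: ΔV = −E·d·cosθ.
ΔV = −(3770 V/m)(0.722 m)cos30° = -2360 V.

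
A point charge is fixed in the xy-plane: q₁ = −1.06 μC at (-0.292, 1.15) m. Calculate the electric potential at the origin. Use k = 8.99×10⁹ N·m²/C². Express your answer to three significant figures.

The total potential is the scalar sum of each charge's contribution, V = Σ kqᵢ/rᵢ.
Distances from the field point to each charge: r₁ = 1.19 m.
V = k[(-1.06×10⁻⁶)/(1.19)] = -8030 V.

-8030 V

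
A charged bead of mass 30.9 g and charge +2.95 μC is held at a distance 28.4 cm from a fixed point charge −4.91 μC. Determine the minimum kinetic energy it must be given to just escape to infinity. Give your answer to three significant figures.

0.459 J

To just escape, total mechanical energy must reach zero at infinity: ½mv²_min + U = 0, so ½mv²_min = −U = |kQq|/r.
|U| = |kQq|/r = (8.99×10⁹ N·m²/C²)(4.91×10⁻⁶)(2.95×10⁻⁶)/(0.284) = 0.459 J.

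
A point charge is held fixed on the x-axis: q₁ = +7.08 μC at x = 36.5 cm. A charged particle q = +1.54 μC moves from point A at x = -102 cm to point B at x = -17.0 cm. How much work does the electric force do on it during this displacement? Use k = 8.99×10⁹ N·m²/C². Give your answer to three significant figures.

-0.112 J

The work done by the electric force is W_field = −ΔU = −q(V_B − V_A) = q(V_A − V_B).
At A: distance to the source charge is 1.39 m; V_A = kq₁/r = 4.60×10⁴ V.
At B: distance to the source charge is 0.535 m; V_B = kq₁/r = 1.19×10⁵ V.
ΔV = V_B − V_A = 7.30×10⁴ V.
W_field = −qΔV = −(1.54×10⁻⁶ C)(7.30×10⁴ V) = -0.112 J.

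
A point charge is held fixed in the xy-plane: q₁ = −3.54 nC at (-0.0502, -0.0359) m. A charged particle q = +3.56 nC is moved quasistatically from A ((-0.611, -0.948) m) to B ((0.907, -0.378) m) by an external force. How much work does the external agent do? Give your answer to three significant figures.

-5.64×10⁻⁹ J

For quasistatic motion the external work equals the change in potential energy: W_ext = qΔV = q(V_B − V_A).
At A: distance to the source charge is 1.07 m; V_A = kq₁/r = -29.7 V.
At B: distance to the source charge is 1.02 m; V_B = kq₁/r = -31.3 V.
ΔV = V_B − V_A = -1.59 V.
W_ext = qΔV = (3.56×10⁻⁹ C)(-1.59 V) = -5.64×10⁻⁹ J.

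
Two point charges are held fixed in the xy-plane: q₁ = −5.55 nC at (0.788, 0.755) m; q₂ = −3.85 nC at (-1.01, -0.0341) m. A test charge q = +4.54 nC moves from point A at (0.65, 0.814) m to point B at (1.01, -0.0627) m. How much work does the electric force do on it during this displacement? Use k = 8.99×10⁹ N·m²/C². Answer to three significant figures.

-1.25×10⁻⁶ J

The work done by the electric force is W_field = −ΔU = −q(V_B − V_A) = q(V_A − V_B).
At A: distances to the source charges are 0.150 m, 1.86 m; V_A = Σ kqᵢ/rᵢ = -351 V.
At B: distances to the source charges are 0.847 m, 2.02 m; V_B = Σ kqᵢ/rᵢ = -76.0 V.
ΔV = V_B − V_A = 275 V.
W_field = −qΔV = −(4.54×10⁻⁹ C)(275 V) = -1.25×10⁻⁶ J.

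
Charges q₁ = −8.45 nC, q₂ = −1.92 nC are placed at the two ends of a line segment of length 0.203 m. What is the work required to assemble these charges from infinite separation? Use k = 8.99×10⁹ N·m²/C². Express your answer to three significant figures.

7.18×10⁻⁷ J

The assembly work is the sum of pairwise potential energies, U = Σ_{i<j} kqᵢqⱼ/rᵢⱼ.
The separation is r = 0.203 m.
U = (7.18×10⁻⁷) = 7.18×10⁻⁷ J.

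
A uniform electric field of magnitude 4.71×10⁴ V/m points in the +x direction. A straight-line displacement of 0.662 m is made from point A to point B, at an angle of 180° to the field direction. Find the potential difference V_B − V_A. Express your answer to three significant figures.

3.12×10⁴ V

Only the component of displacement along E changes the potential: ΔV = −E·d·cosθ.
ΔV = −(4.71×10⁴ V/m)(0.662 m)cos180° = 3.12×10⁴ V.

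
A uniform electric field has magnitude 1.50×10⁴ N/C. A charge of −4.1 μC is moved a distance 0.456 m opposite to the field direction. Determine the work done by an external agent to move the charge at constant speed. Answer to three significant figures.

-0.0280 J

The potential change for a displacement 0.456 m opposite to the field direction is ΔV = +Ed = 6840 V.
W_ext = qΔV = -0.0280 J.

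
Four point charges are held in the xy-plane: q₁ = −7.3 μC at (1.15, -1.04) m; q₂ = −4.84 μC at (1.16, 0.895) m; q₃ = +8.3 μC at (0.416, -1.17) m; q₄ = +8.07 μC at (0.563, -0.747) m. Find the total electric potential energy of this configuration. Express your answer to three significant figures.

-0.395 J

The assembly work is the sum of pairwise potential energies, U = Σ_{i<j} kqᵢqⱼ/rᵢⱼ.
Pair separations: r₁₂ = 1.94 m, r₁₃ = 0.745 m, r₁₄ = 0.656 m, r₂₃ = 2.19 m, r₂₄ = 1.75 m, r₃₄ = 0.448 m.
Summing all 6 pair terms gives U = -0.395 J.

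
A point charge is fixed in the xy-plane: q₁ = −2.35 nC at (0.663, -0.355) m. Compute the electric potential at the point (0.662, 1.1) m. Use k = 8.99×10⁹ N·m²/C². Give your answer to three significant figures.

The total potential is the scalar sum of each charge's contribution, V = Σ kqᵢ/rᵢ.
Distances from the field point to each charge: r₁ = 1.46 m.
V = k[(-2.35×10⁻⁹)/(1.46)] = -14.5 V.

-14.5 V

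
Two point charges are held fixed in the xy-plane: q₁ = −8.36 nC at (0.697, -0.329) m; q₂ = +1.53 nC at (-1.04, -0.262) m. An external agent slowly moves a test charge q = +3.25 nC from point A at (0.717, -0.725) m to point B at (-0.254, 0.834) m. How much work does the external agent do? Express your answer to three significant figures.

4.62×10⁻⁷ J

For quasistatic motion the external work equals the change in potential energy: W_ext = qΔV = q(V_B − V_A).
At A: distances to the source charges are 0.397 m, 1.82 m; V_A = Σ kqᵢ/rᵢ = -182 V.
At B: distances to the source charges are 1.50 m, 1.35 m; V_B = Σ kqᵢ/rᵢ = -39.8 V.
ΔV = V_B − V_A = 142 V.
W_ext = qΔV = (3.25×10⁻⁹ C)(142 V) = 4.62×10⁻⁷ J.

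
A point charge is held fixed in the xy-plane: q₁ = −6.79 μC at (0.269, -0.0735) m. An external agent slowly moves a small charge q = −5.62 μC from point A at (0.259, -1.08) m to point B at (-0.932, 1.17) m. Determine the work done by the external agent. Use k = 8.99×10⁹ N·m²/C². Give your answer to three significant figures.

For quasistatic motion the external work equals the change in potential energy: W_ext = qΔV = q(V_B − V_A).
At A: distance to the source charge is 1.01 m; V_A = kq₁/r = -6.06×10⁴ V.
At B: distance to the source charge is 1.73 m; V_B = kq₁/r = -3.53×10⁴ V.
ΔV = V_B − V_A = 2.53×10⁴ V.
W_ext = qΔV = (-5.62×10⁻⁶ C)(2.53×10⁴ V) = -0.142 J.

-0.142 J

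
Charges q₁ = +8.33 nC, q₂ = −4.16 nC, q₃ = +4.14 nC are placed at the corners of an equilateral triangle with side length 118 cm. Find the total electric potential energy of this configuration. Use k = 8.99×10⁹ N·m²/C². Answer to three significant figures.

-1.32×10⁻⁷ J

The assembly work is the sum of pairwise potential energies, U = Σ_{i<j} kqᵢqⱼ/rᵢⱼ.
All three pair separations equal the side length, 1.18 m.
U = (-2.64×10⁻⁷) + (2.63×10⁻⁷) + (-1.31×10⁻⁷) = -1.32×10⁻⁷ J.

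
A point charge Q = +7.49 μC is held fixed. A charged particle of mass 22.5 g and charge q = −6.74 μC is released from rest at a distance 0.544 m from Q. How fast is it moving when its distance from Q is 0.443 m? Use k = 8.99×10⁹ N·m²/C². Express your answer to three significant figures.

4.11 m/s

Only the electrostatic force acts, so mechanical energy is conserved: ½mv² = U₁ − U₂ = kQq(1/r₁ − 1/r₂).
U₁ − U₂ = (8.99×10⁹ N·m²/C²)(7.49×10⁻⁶ C)(-6.74×10⁻⁶ C)(1/0.544 − 1/0.443) = 0.190 J.
v = √(2·0.190/0.0225) = 4.11 m/s.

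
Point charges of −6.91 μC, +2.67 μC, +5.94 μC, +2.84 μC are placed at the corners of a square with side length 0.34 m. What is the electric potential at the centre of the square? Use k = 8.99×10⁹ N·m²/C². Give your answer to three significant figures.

1.70×10⁵ V

The total potential is the scalar sum of each charge's contribution, V = Σ kqᵢ/rᵢ.
The distance from each corner to the centre is a√2/2 = 0.240 m.
V = k[(-6.91×10⁻⁶)/(0.240) + (2.67×10⁻⁶)/(0.240) + (5.94×10⁻⁶)/(0.240) + (2.84×10⁻⁶)/(0.240)] = 1.70×10⁵ V.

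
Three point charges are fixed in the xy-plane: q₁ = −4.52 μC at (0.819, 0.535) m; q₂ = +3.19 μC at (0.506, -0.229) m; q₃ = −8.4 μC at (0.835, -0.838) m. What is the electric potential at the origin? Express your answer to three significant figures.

The total potential is the scalar sum of each charge's contribution, V = Σ kqᵢ/rᵢ.
Distances from the field point to each charge: r₁ = 0.978 m, r₂ = 0.555 m, r₃ = 1.18 m.
V = k[(-4.52×10⁻⁶)/(0.978) + (3.19×10⁻⁶)/(0.555) + (-8.40×10⁻⁶)/(1.18)] = -5.37×10⁴ V.

-5.37×10⁴ V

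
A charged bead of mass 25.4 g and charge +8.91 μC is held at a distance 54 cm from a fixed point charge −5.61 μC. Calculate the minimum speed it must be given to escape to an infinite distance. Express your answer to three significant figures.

To just escape, total mechanical energy must reach zero at infinity: ½mv²_min + U = 0, so ½mv²_min = −U = |kQq|/r.
|U| = |kQq|/r = (8.99×10⁹ N·m²/C²)(5.61×10⁻⁶)(8.91×10⁻⁶)/(0.540) = 0.832 J.
v_min = √(2|U|/m) = √(2·0.832/0.0254) = 8.09 m/s.

8.09 m/s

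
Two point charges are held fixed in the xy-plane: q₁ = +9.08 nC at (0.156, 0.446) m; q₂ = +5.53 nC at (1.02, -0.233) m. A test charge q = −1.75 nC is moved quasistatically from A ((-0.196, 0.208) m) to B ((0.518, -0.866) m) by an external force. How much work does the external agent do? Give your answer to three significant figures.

For quasistatic motion the external work equals the change in potential energy: W_ext = qΔV = q(V_B − V_A).
At A: distances to the source charges are 0.425 m, 1.29 m; V_A = Σ kqᵢ/rᵢ = 231 V.
At B: distances to the source charges are 1.36 m, 0.808 m; V_B = Σ kqᵢ/rᵢ = 122 V.
ΔV = V_B − V_A = -109 V.
W_ext = qΔV = (-1.75×10⁻⁹ C)(-109 V) = 1.91×10⁻⁷ J.

1.91×10⁻⁷ J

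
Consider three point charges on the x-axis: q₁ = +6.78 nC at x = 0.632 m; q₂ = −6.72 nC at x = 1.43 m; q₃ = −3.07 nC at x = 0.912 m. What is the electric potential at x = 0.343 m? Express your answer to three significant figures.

The total potential is the scalar sum of each charge's contribution, V = Σ kqᵢ/rᵢ.
Distances from the field point to each charge: r₁ = 0.289 m, r₂ = 1.09 m, r₃ = 0.569 m.
V = k[(6.78×10⁻⁹)/(0.289) + (-6.72×10⁻⁹)/(1.09) + (-3.07×10⁻⁹)/(0.569)] = 107 V.

107 V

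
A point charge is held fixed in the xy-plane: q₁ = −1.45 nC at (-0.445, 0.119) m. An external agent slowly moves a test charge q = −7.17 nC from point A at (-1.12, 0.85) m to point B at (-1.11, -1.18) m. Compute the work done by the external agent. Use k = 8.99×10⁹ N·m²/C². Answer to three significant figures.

For quasistatic motion the external work equals the change in potential energy: W_ext = qΔV = q(V_B − V_A).
At A: distance to the source charge is 0.995 m; V_A = kq₁/r = -13.1 V.
At B: distance to the source charge is 1.46 m; V_B = kq₁/r = -8.93 V.
ΔV = V_B − V_A = 4.17 V.
W_ext = qΔV = (-7.17×10⁻⁹ C)(4.17 V) = -2.99×10⁻⁸ J.

-2.99×10⁻⁸ J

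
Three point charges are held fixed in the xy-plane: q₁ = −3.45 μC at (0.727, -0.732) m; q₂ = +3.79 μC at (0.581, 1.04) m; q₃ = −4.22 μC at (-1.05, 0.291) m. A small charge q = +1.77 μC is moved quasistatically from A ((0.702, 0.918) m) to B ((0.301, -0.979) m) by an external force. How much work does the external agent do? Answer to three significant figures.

For quasistatic motion the external work equals the change in potential energy: W_ext = qΔV = q(V_B − V_A).
At A: distances to the source charges are 1.65 m, 0.172 m, 1.86 m; V_A = Σ kqᵢ/rᵢ = 1.59×10⁵ V.
At B: distances to the source charges are 0.492 m, 2.04 m, 1.85 m; V_B = Σ kqᵢ/rᵢ = -6.67×10⁴ V.
ΔV = V_B − V_A = -2.26×10⁵ V.
W_ext = qΔV = (1.77×10⁻⁶ C)(-2.26×10⁵ V) = -0.400 J.

-0.400 J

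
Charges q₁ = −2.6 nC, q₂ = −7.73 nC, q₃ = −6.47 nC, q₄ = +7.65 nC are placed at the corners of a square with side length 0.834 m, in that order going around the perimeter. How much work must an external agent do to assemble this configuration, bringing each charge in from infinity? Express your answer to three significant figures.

-3.15×10⁻⁷ J

The work to assemble the configuration equals its total potential energy, U = Σ kqᵢqⱼ/rᵢⱼ over all pairs.
The four side pairs have separation 0.834 m and the two diagonal pairs 1.18 m.
Summing all 6 pair terms gives U = -3.15×10⁻⁷ J.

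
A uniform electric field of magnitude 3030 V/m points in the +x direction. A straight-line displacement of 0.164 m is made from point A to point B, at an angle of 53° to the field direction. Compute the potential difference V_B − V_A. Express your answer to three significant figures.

Only the component of displacement along E changes the potential: ΔV = −E·d·cosθ.
ΔV = −(3030 V/m)(0.164 m)cos53° = -299 V.

-299 V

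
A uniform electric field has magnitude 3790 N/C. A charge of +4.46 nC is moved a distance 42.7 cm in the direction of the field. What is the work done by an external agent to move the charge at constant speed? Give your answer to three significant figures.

The potential change for a displacement 42.7 cm in the direction of the field is ΔV = −Ed = -1620 V.
W_ext = qΔV = -7.22×10⁻⁶ J.

-7.22×10⁻⁶ J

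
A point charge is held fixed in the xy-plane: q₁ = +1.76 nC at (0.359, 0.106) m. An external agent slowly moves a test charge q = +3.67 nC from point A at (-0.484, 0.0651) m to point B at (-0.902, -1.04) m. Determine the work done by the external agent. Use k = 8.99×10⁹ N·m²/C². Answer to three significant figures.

For quasistatic motion the external work equals the change in potential energy: W_ext = qΔV = q(V_B − V_A).
At A: distance to the source charge is 0.844 m; V_A = kq₁/r = 18.7 V.
At B: distance to the source charge is 1.70 m; V_B = kq₁/r = 9.29 V.
ΔV = V_B − V_A = -9.46 V.
W_ext = qΔV = (3.67×10⁻⁹ C)(-9.46 V) = -3.47×10⁻⁸ J.

-3.47×10⁻⁸ J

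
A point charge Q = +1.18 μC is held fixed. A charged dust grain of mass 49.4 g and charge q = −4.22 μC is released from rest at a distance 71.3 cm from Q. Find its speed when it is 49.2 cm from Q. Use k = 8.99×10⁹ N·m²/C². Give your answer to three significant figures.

1.07 m/s

Only the electrostatic force acts, so mechanical energy is conserved: ½mv² = U₁ − U₂ = kQq(1/r₁ − 1/r₂).
U₁ − U₂ = (8.99×10⁹ N·m²/C²)(1.18×10⁻⁶ C)(-4.22×10⁻⁶ C)(1/0.713 − 1/0.492) = 0.0282 J.
v = √(2·0.0282/0.0494) = 1.07 m/s.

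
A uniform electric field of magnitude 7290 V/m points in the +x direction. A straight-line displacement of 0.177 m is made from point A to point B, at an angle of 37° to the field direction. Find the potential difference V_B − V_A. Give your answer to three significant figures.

Only the component of displacement along E changes the potential: ΔV = −E·d·cosθ.
ΔV = −(7290 V/m)(0.177 m)cos37° = -1030 V.

-1030 V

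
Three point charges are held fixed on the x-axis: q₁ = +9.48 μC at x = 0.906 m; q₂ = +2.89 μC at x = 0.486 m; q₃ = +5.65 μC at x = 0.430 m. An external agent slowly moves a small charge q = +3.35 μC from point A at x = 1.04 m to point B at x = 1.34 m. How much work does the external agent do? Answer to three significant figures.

-1.62 J

For quasistatic motion the external work equals the change in potential energy: W_ext = qΔV = q(V_B − V_A).
At A: distances to the source charges are 0.134 m, 0.554 m, 0.610 m; V_A = Σ kqᵢ/rᵢ = 7.66×10⁵ V.
At B: distances to the source charges are 0.434 m, 0.854 m, 0.910 m; V_B = Σ kqᵢ/rᵢ = 2.83×10⁵ V.
ΔV = V_B − V_A = -4.84×10⁵ V.
W_ext = qΔV = (3.35×10⁻⁶ C)(-4.84×10⁵ V) = -1.62 J.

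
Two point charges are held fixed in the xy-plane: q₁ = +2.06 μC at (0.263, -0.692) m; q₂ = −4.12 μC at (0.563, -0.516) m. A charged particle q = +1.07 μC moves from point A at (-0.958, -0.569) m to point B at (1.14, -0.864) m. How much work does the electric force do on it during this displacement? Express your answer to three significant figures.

0.0268 J

The work done by the electric force is W_field = −ΔU = −q(V_B − V_A) = q(V_A − V_B).
At A: distances to the source charges are 1.23 m, 1.52 m; V_A = Σ kqᵢ/rᵢ = -9250 V.
At B: distances to the source charges are 0.894 m, 0.674 m; V_B = Σ kqᵢ/rᵢ = -3.42×10⁴ V.
ΔV = V_B − V_A = -2.50×10⁴ V.
W_field = −qΔV = −(1.07×10⁻⁶ C)(-2.50×10⁴ V) = 0.0268 J.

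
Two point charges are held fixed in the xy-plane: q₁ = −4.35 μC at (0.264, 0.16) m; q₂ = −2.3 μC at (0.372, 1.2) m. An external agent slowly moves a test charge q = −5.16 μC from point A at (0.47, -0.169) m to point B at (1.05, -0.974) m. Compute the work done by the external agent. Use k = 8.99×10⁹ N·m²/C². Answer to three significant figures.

-0.404 J

For quasistatic motion the external work equals the change in potential energy: W_ext = qΔV = q(V_B − V_A).
At A: distances to the source charges are 0.388 m, 1.37 m; V_A = Σ kqᵢ/rᵢ = -1.16×10⁵ V.
At B: distances to the source charges are 1.38 m, 2.28 m; V_B = Σ kqᵢ/rᵢ = -3.74×10⁴ V.
ΔV = V_B − V_A = 7.84×10⁴ V.
W_ext = qΔV = (-5.16×10⁻⁶ C)(7.84×10⁴ V) = -0.404 J.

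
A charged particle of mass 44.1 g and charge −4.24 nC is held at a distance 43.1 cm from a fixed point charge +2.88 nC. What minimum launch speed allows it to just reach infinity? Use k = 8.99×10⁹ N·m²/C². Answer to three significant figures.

To just escape, total mechanical energy must reach zero at infinity: ½mv²_min + U = 0, so ½mv²_min = −U = |kQq|/r.
|U| = |kQq|/r = (8.99×10⁹ N·m²/C²)(2.88×10⁻⁹)(4.24×10⁻⁹)/(0.431) = 2.55×10⁻⁷ J.
v_min = √(2|U|/m) = √(2·2.55×10⁻⁷/0.0441) = 3.40×10⁻³ m/s.

3.40×10⁻³ m/s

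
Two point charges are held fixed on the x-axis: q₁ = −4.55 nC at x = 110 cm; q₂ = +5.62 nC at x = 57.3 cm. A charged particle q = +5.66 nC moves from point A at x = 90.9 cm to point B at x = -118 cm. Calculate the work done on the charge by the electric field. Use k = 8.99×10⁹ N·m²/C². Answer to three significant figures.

The work done by the electric force is W_field = −ΔU = −q(V_B − V_A) = q(V_A − V_B).
At A: distances to the source charges are 0.191 m, 0.336 m; V_A = Σ kqᵢ/rᵢ = -63.8 V.
At B: distances to the source charges are 2.28 m, 1.75 m; V_B = Σ kqᵢ/rᵢ = 10.9 V.
ΔV = V_B − V_A = 74.7 V.
W_field = −qΔV = −(5.66×10⁻⁹ C)(74.7 V) = -4.23×10⁻⁷ J.

-4.23×10⁻⁷ J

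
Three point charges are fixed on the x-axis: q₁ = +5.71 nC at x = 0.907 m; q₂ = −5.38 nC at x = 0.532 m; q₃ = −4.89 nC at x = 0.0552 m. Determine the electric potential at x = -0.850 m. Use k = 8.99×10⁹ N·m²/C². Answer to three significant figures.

The total potential is the scalar sum of each charge's contribution, V = Σ kqᵢ/rᵢ.
Distances from the field point to each charge: r₁ = 1.76 m, r₂ = 1.38 m, r₃ = 0.905 m.
V = k[(5.71×10⁻⁹)/(1.76) + (-5.38×10⁻⁹)/(1.38) + (-4.89×10⁻⁹)/(0.905)] = -54.3 V.

-54.3 V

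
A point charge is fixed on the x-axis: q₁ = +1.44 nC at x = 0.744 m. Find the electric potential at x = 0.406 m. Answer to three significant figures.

38.3 V

The total potential is the scalar sum of each charge's contribution, V = Σ kqᵢ/rᵢ.
V = k[(1.44×10⁻⁹)/(0.338)] = 38.3 V.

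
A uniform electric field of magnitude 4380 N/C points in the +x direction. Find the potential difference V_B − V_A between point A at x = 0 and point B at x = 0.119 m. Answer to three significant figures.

-521 V

In a uniform field, potential decreases in the direction of E: V_B − V_A = −E·Δx.
V_B − V_A = −(4380 V/m)(0.119 m) = -521 V.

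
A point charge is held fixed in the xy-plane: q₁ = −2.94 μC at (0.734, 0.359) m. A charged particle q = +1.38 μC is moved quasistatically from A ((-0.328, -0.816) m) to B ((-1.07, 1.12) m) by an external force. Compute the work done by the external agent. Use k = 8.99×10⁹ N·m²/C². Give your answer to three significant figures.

4.40×10⁻³ J

For quasistatic motion the external work equals the change in potential energy: W_ext = qΔV = q(V_B − V_A).
At A: distance to the source charge is 1.58 m; V_A = kq₁/r = -1.67×10⁴ V.
At B: distance to the source charge is 1.96 m; V_B = kq₁/r = -1.35×10⁴ V.
ΔV = V_B − V_A = 3190 V.
W_ext = qΔV = (1.38×10⁻⁶ C)(3190 V) = 4.40×10⁻³ J.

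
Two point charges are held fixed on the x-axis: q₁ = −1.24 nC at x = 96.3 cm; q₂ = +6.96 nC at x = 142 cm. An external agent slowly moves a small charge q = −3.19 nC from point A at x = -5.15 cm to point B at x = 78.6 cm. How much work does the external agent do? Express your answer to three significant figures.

-1.33×10⁻⁸ J

For quasistatic motion the external work equals the change in potential energy: W_ext = qΔV = q(V_B − V_A).
At A: distances to the source charges are 1.01 m, 1.47 m; V_A = Σ kqᵢ/rᵢ = 31.5 V.
At B: distances to the source charges are 0.177 m, 0.634 m; V_B = Σ kqᵢ/rᵢ = 35.7 V.
ΔV = V_B − V_A = 4.18 V.
W_ext = qΔV = (-3.19×10⁻⁹ C)(4.18 V) = -1.33×10⁻⁸ J.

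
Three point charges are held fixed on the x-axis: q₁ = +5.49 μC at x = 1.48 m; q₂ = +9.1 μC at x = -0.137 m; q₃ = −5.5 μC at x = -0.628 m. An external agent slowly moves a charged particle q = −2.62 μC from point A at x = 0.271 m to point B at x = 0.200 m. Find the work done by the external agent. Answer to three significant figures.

-0.0924 J

For quasistatic motion the external work equals the change in potential energy: W_ext = qΔV = q(V_B − V_A).
At A: distances to the source charges are 1.21 m, 0.408 m, 0.899 m; V_A = Σ kqᵢ/rᵢ = 1.86×10⁵ V.
At B: distances to the source charges are 1.28 m, 0.337 m, 0.828 m; V_B = Σ kqᵢ/rᵢ = 2.22×10⁵ V.
ΔV = V_B − V_A = 3.53×10⁴ V.
W_ext = qΔV = (-2.62×10⁻⁶ C)(3.53×10⁴ V) = -0.0924 J.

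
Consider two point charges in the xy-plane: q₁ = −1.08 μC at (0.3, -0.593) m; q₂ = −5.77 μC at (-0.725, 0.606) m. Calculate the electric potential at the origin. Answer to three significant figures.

-6.95×10⁴ V

The total potential is the scalar sum of each charge's contribution, V = Σ kqᵢ/rᵢ.
Distances from the field point to each charge: r₁ = 0.665 m, r₂ = 0.945 m.
V = k[(-1.08×10⁻⁶)/(0.665) + (-5.77×10⁻⁶)/(0.945)] = -6.95×10⁴ V.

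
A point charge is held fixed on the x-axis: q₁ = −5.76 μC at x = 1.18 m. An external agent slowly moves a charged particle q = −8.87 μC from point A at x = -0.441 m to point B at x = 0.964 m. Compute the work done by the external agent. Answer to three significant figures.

1.84 J

For quasistatic motion the external work equals the change in potential energy: W_ext = qΔV = q(V_B − V_A).
At A: distance to the source charge is 1.62 m; V_A = kq₁/r = -3.19×10⁴ V.
At B: distance to the source charge is 0.216 m; V_B = kq₁/r = -2.40×10⁵ V.
ΔV = V_B − V_A = -2.08×10⁵ V.
W_ext = qΔV = (-8.87×10⁻⁶ C)(-2.08×10⁵ V) = 1.84 J.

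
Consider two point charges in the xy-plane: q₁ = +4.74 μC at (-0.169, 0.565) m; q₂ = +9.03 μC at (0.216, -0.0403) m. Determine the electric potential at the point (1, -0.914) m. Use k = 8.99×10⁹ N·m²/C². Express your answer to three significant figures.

9.18×10⁴ V

The total potential is the scalar sum of each charge's contribution, V = Σ kqᵢ/rᵢ.
Distances from the field point to each charge: r₁ = 1.89 m, r₂ = 1.17 m.
V = k[(4.74×10⁻⁶)/(1.89) + (9.03×10⁻⁶)/(1.17)] = 9.18×10⁴ V.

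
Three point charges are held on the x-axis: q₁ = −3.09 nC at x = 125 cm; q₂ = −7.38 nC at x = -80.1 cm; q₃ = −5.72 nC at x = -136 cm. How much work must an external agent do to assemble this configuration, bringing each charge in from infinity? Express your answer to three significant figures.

8.40×10⁻⁷ J

The work to assemble the configuration equals its total potential energy, U = Σ kqᵢqⱼ/rᵢⱼ over all pairs.
Pair separations: r₁₂ = 2.05 m, r₁₃ = 2.61 m, r₂₃ = 0.559 m.
U = (1.00×10⁻⁷) + (6.09×10⁻⁸) + (6.79×10⁻⁷) = 8.40×10⁻⁷ J.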